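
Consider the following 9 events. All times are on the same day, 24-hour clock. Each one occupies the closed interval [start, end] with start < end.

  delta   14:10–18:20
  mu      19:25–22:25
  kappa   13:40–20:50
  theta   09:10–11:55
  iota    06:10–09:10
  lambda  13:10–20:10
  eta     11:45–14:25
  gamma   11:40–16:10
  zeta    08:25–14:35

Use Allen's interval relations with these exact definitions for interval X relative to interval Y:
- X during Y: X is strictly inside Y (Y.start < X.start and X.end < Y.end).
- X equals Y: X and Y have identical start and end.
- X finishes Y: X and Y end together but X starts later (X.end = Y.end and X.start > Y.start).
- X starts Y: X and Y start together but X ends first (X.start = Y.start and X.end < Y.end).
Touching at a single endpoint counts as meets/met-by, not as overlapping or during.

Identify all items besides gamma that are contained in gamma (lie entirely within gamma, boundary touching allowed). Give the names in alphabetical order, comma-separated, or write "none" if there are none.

Target gamma = [11:40, 16:10].
delta [14:10, 18:20] → overlapped-by → no.
eta [11:45, 14:25] → during → yes.
iota [06:10, 09:10] → before → no.
kappa [13:40, 20:50] → overlapped-by → no.
lambda [13:10, 20:10] → overlapped-by → no.
mu [19:25, 22:25] → after → no.
theta [09:10, 11:55] → overlaps → no.
zeta [08:25, 14:35] → overlaps → no.
Result: eta.

eta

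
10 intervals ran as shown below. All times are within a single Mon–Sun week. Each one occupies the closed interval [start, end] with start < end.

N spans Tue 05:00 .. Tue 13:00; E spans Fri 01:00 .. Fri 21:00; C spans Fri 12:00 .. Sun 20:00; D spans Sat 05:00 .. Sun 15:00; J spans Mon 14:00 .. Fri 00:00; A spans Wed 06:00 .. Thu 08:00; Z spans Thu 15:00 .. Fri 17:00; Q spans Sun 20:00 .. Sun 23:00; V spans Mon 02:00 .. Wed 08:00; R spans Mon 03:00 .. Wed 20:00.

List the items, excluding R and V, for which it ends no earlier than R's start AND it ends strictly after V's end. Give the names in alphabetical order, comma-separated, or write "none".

Conditions: its end is no earlier than R's start (X.end >= Mon 03:00) AND its end is strictly after V's end (X.end > Wed 08:00).
A: end Thu 08:00 >= Mon 03:00? ✓; end Thu 08:00 > Wed 08:00? ✓ → yes.
C: end Sun 20:00 >= Mon 03:00? ✓; end Sun 20:00 > Wed 08:00? ✓ → yes.
D: end Sun 15:00 >= Mon 03:00? ✓; end Sun 15:00 > Wed 08:00? ✓ → yes.
E: end Fri 21:00 >= Mon 03:00? ✓; end Fri 21:00 > Wed 08:00? ✓ → yes.
J: end Fri 00:00 >= Mon 03:00? ✓; end Fri 00:00 > Wed 08:00? ✓ → yes.
N: end Tue 13:00 >= Mon 03:00? ✓; end Tue 13:00 > Wed 08:00? ✗ → no.
Q: end Sun 23:00 >= Mon 03:00? ✓; end Sun 23:00 > Wed 08:00? ✓ → yes.
Z: end Fri 17:00 >= Mon 03:00? ✓; end Fri 17:00 > Wed 08:00? ✓ → yes.
Result: A, C, D, E, J, Q, Z.

A, C, D, E, J, Q, Z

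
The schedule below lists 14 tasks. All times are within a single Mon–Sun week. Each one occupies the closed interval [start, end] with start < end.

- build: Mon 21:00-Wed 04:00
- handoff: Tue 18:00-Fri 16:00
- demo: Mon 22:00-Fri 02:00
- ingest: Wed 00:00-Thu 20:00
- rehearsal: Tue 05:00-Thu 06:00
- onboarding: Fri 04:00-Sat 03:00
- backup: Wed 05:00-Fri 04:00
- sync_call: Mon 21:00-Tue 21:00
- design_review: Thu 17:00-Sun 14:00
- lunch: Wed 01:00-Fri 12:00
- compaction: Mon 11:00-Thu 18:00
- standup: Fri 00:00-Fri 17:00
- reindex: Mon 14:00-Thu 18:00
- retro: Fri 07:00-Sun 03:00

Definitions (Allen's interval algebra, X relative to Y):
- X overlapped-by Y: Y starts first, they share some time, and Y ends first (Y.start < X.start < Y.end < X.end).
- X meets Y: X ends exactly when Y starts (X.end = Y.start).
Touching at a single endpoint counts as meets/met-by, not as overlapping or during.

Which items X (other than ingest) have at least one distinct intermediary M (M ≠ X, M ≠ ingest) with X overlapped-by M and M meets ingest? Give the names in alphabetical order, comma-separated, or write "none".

none

Target ingest = [Wed 00:00, Thu 20:00].
Intermediaries M with M meets ingest: none.
Union: none.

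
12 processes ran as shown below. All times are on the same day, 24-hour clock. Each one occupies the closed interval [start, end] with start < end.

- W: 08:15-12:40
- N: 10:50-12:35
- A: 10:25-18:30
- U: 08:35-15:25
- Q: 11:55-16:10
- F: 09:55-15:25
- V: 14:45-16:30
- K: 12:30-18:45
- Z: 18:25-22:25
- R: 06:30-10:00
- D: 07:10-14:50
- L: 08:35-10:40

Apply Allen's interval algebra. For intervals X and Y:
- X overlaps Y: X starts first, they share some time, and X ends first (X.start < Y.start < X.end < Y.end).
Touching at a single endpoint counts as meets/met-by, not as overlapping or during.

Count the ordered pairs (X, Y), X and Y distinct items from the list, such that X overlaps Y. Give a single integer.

Checking all 132 ordered pairs for relation 'overlaps'; matching pairs in alphabetical order:
(A, K): A overlaps K ✓
(A, Z): A overlaps Z ✓
(D, A): D overlaps A ✓
(D, F): D overlaps F ✓
(D, K): D overlaps K ✓
(D, Q): D overlaps Q ✓
(D, U): D overlaps U ✓
(D, V): D overlaps V ✓
(F, A): F overlaps A ✓
(F, K): F overlaps K ✓
(F, Q): F overlaps Q ✓
(F, V): F overlaps V ✓
(K, Z): K overlaps Z ✓
(L, A): L overlaps A ✓
(L, F): L overlaps F ✓
(N, K): N overlaps K ✓
(N, Q): N overlaps Q ✓
(Q, K): Q overlaps K ✓
(Q, V): Q overlaps V ✓
(R, D): R overlaps D ✓
(R, F): R overlaps F ✓
(R, L): R overlaps L ✓
(R, U): R overlaps U ✓
(R, W): R overlaps W ✓
... plus 9 further pairs not listed.
Count: 33.

33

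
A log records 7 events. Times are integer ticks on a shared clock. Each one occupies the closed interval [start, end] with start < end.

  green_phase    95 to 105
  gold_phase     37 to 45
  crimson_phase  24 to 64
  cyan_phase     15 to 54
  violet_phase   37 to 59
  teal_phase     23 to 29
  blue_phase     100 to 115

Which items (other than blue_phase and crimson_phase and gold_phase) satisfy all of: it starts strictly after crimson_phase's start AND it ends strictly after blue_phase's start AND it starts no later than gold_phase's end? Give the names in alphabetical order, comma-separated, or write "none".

Conditions: its start is strictly after crimson_phase's start (X.start > 24) AND its end is strictly after blue_phase's start (X.end > 100) AND its start is no later than gold_phase's end (X.start <= 45).
cyan_phase: start 15 > 24? ✗; end 54 > 100? ✗; start 15 <= 45? ✓ → no.
green_phase: start 95 > 24? ✓; end 105 > 100? ✓; start 95 <= 45? ✗ → no.
teal_phase: start 23 > 24? ✗; end 29 > 100? ✗; start 23 <= 45? ✓ → no.
violet_phase: start 37 > 24? ✓; end 59 > 100? ✗; start 37 <= 45? ✓ → no.
Result: none.

none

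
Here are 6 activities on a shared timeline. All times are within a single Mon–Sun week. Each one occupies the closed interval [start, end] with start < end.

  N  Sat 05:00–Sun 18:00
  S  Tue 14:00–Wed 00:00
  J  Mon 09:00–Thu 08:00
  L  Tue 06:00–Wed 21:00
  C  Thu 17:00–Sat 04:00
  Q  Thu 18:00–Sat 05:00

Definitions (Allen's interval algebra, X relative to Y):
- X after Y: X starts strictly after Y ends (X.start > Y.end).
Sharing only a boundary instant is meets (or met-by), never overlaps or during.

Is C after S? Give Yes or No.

C = [Thu 17:00, Sat 04:00], S = [Tue 14:00, Wed 00:00].
Actual relation of C to S: after.
Asked whether 'after' holds → Yes.

Yes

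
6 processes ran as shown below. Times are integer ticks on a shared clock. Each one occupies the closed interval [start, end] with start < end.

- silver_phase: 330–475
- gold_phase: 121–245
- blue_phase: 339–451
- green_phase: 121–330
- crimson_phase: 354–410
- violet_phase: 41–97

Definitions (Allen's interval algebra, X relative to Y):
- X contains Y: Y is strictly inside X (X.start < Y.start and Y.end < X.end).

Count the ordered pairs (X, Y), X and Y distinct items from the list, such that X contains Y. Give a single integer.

Checking all 30 ordered pairs for relation 'contains'; matching pairs in alphabetical order:
(blue_phase, crimson_phase): blue_phase contains crimson_phase ✓
(silver_phase, blue_phase): silver_phase contains blue_phase ✓
(silver_phase, crimson_phase): silver_phase contains crimson_phase ✓
Count: 3.

3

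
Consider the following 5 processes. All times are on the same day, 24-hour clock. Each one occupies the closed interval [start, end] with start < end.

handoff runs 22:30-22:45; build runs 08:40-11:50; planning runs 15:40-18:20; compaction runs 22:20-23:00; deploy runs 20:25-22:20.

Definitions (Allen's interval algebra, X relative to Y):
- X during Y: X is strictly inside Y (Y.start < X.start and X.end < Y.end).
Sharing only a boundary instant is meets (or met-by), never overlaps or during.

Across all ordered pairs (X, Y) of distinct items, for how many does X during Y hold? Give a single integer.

Checking all 20 ordered pairs for relation 'during'; matching pairs in alphabetical order:
(handoff, compaction): handoff during compaction ✓
Count: 1.

1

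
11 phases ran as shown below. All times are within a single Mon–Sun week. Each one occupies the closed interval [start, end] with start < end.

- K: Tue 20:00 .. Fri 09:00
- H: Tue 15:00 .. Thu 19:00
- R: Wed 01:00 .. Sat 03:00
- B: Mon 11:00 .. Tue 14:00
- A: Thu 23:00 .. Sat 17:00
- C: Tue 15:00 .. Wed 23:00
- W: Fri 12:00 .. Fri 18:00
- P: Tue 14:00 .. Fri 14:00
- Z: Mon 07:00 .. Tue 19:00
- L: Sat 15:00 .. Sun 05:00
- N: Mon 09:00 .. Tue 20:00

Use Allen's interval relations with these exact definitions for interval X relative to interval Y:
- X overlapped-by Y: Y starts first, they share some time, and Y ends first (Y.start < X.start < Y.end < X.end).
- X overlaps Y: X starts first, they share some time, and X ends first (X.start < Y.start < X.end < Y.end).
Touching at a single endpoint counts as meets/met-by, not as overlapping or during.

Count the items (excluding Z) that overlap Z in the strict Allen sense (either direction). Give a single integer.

Target Z = [Mon 07:00, Tue 19:00].
A [Thu 23:00, Sat 17:00] → after → no.
B [Mon 11:00, Tue 14:00] → during → no.
C [Tue 15:00, Wed 23:00] → overlapped-by → counts.
H [Tue 15:00, Thu 19:00] → overlapped-by → counts.
K [Tue 20:00, Fri 09:00] → after → no.
L [Sat 15:00, Sun 05:00] → after → no.
N [Mon 09:00, Tue 20:00] → overlapped-by → counts.
P [Tue 14:00, Fri 14:00] → overlapped-by → counts.
R [Wed 01:00, Sat 03:00] → after → no.
W [Fri 12:00, Fri 18:00] → after → no.
Total: 4.

4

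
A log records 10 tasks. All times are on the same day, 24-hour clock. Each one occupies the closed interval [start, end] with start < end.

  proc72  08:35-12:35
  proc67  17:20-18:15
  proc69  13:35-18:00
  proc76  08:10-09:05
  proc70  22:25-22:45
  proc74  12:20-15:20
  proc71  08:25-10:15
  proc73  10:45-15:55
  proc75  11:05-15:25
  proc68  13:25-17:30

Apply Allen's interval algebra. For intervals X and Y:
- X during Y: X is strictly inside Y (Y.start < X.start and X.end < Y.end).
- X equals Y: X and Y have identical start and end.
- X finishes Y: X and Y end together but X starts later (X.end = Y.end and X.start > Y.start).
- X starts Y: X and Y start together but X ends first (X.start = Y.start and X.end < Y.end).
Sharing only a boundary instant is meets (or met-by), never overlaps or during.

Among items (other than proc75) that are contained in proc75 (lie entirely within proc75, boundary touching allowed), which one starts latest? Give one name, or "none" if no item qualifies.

Target proc75 = [11:05, 15:25].
proc67 [17:20, 18:15] → after → excluded.
proc68 [13:25, 17:30] → overlapped-by → excluded.
proc69 [13:35, 18:00] → overlapped-by → excluded.
proc70 [22:25, 22:45] → after → excluded.
proc71 [08:25, 10:15] → before → excluded.
proc72 [08:35, 12:35] → overlaps → excluded.
proc73 [10:45, 15:55] → contains → excluded.
proc74 [12:20, 15:20] → during → candidate.
proc76 [08:10, 09:05] → before → excluded.
Among candidates, latest start is 12:20 → proc74.

proc74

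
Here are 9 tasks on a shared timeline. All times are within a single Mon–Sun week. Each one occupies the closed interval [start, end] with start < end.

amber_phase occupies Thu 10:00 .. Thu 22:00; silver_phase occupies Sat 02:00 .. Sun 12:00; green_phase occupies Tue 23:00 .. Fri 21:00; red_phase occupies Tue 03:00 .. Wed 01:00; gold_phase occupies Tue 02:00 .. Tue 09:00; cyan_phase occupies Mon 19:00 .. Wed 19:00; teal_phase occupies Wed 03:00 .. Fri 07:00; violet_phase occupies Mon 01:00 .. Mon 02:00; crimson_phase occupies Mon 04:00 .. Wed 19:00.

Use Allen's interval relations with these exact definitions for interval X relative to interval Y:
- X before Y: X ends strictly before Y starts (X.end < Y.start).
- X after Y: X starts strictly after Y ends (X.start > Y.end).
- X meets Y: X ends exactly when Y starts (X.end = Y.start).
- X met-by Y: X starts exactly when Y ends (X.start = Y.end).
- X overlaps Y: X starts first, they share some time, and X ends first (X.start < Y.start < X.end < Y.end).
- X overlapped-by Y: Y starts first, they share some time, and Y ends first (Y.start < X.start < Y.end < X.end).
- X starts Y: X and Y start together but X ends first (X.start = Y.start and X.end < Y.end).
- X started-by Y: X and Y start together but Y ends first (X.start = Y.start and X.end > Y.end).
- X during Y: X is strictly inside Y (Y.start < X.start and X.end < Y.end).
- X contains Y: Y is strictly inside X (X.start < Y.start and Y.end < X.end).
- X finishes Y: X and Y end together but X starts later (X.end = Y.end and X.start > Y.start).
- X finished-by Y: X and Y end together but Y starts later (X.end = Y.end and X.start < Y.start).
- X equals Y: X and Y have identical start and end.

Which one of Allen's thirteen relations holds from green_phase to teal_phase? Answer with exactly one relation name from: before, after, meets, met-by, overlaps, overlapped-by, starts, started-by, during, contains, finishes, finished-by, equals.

contains

green_phase = [Tue 23:00, Fri 21:00]; teal_phase = [Wed 03:00, Fri 07:00].
Compare endpoints: green_phase.start < teal_phase.start, green_phase.start < teal_phase.end, green_phase.end > teal_phase.start, green_phase.end > teal_phase.end.
That pattern is 'contains'.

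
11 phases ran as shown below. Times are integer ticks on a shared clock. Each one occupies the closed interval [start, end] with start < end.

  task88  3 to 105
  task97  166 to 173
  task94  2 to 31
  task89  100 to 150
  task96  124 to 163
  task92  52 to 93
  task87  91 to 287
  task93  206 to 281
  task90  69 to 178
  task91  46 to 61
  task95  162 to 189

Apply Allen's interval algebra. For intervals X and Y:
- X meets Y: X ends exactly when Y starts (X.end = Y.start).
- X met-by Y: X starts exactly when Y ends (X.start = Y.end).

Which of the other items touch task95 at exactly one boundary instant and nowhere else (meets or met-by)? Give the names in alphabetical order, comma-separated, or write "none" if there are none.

none

Target task95 = [162, 189].
task87 [91, 287] → contains → no.
task88 [3, 105] → before → no.
task89 [100, 150] → before → no.
task90 [69, 178] → overlaps → no.
task91 [46, 61] → before → no.
task92 [52, 93] → before → no.
task93 [206, 281] → after → no.
task94 [2, 31] → before → no.
task96 [124, 163] → overlaps → no.
task97 [166, 173] → during → no.
Result: none.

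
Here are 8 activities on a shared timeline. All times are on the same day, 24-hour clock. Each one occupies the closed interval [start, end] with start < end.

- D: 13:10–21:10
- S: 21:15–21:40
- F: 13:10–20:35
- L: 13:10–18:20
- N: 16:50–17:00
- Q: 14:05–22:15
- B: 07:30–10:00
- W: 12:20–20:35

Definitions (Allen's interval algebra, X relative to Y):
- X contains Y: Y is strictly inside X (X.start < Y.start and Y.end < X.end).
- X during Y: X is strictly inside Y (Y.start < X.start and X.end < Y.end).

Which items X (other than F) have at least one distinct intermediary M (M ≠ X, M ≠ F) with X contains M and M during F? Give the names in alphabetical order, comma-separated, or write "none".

Target F = [13:10, 20:35].
Intermediaries M with M during F: N.
Via N — items with X contains N: D, L, Q, W.
Union: D, L, Q, W.

D, L, Q, W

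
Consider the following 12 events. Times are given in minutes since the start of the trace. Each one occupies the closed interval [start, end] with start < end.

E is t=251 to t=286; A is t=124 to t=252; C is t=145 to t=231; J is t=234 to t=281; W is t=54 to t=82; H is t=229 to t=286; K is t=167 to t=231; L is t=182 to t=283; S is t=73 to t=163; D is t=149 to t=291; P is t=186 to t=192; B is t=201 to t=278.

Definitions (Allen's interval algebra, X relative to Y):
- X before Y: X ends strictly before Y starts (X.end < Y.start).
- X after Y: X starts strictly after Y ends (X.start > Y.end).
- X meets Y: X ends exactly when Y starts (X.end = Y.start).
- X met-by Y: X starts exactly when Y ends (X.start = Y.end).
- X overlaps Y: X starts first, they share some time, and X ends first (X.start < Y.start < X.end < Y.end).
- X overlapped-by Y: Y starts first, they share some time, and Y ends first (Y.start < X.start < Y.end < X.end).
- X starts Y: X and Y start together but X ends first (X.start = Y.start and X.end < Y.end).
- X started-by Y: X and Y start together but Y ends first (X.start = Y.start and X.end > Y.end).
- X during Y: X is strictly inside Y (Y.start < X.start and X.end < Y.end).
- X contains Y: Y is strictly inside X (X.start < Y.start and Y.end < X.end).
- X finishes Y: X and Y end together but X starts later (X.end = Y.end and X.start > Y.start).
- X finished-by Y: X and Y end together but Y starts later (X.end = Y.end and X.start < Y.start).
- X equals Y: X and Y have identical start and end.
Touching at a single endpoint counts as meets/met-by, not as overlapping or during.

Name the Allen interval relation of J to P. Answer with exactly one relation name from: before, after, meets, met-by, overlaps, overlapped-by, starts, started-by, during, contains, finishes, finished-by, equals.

after

J = [t=234, t=281]; P = [t=186, t=192].
Compare endpoints: J.start > P.start, J.start > P.end, J.end > P.start, J.end > P.end.
That pattern is 'after'.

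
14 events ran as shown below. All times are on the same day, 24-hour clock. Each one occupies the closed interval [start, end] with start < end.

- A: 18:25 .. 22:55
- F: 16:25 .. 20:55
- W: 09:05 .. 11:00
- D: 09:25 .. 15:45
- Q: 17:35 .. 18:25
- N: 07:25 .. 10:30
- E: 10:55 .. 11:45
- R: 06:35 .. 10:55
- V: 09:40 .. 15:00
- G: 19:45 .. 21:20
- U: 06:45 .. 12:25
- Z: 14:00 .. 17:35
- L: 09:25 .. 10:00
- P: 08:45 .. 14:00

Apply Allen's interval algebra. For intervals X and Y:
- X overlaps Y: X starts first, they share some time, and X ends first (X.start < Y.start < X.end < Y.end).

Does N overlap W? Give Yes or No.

Yes

N = [07:25, 10:30], W = [09:05, 11:00].
Actual relation of N to W: overlaps.
Asked whether 'overlaps' holds → Yes.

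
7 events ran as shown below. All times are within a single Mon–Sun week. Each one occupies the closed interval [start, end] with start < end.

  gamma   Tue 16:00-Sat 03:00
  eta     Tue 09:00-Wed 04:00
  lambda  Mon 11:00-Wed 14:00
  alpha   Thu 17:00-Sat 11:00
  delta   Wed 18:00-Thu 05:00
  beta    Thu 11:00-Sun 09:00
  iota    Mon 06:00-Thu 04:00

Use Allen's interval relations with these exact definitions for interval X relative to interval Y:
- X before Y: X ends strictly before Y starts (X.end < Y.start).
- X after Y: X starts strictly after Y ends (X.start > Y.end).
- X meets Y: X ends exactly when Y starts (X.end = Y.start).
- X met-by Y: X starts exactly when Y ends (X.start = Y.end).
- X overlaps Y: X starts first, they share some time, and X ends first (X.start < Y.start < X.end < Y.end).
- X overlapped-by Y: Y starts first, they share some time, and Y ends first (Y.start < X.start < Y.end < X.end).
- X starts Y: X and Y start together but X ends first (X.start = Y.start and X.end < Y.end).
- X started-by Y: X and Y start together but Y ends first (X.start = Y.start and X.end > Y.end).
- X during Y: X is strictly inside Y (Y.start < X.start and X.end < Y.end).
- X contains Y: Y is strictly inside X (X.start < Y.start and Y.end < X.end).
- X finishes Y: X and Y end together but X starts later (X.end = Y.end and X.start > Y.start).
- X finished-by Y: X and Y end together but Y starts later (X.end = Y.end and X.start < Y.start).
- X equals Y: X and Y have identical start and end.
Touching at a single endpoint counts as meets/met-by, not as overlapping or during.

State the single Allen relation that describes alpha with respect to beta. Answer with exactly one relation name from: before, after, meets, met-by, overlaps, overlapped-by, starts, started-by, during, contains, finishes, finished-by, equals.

alpha = [Thu 17:00, Sat 11:00]; beta = [Thu 11:00, Sun 09:00].
Compare endpoints: alpha.start > beta.start, alpha.start < beta.end, alpha.end > beta.start, alpha.end < beta.end.
That pattern is 'during'.

during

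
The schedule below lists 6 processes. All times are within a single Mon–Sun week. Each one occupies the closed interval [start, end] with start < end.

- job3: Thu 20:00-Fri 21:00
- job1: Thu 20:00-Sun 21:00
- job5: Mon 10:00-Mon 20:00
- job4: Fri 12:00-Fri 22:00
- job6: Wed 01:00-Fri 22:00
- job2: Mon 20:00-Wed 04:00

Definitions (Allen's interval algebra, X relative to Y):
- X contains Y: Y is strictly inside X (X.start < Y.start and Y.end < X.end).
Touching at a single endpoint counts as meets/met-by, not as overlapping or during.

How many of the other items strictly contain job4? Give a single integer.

1

Target job4 = [Fri 12:00, Fri 22:00].
job1 [Thu 20:00, Sun 21:00] → contains → counts.
job2 [Mon 20:00, Wed 04:00] → before → no.
job3 [Thu 20:00, Fri 21:00] → overlaps → no.
job5 [Mon 10:00, Mon 20:00] → before → no.
job6 [Wed 01:00, Fri 22:00] → finished-by → no.
Total: 1.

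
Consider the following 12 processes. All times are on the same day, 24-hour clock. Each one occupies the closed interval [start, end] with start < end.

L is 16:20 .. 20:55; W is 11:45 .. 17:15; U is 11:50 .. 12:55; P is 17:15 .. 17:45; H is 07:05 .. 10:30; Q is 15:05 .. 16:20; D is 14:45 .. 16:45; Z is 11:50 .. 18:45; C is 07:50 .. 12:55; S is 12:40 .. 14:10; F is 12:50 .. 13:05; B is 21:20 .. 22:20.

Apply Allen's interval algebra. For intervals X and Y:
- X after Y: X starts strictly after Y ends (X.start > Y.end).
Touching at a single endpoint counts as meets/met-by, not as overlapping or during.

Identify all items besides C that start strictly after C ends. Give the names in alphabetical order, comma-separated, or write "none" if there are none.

B, D, L, P, Q

Target C = [07:50, 12:55].
B [21:20, 22:20] → after → yes.
D [14:45, 16:45] → after → yes.
F [12:50, 13:05] → overlapped-by → no.
H [07:05, 10:30] → overlaps → no.
L [16:20, 20:55] → after → yes.
P [17:15, 17:45] → after → yes.
Q [15:05, 16:20] → after → yes.
S [12:40, 14:10] → overlapped-by → no.
U [11:50, 12:55] → finishes → no.
W [11:45, 17:15] → overlapped-by → no.
Z [11:50, 18:45] → overlapped-by → no.
Result: B, D, L, P, Q.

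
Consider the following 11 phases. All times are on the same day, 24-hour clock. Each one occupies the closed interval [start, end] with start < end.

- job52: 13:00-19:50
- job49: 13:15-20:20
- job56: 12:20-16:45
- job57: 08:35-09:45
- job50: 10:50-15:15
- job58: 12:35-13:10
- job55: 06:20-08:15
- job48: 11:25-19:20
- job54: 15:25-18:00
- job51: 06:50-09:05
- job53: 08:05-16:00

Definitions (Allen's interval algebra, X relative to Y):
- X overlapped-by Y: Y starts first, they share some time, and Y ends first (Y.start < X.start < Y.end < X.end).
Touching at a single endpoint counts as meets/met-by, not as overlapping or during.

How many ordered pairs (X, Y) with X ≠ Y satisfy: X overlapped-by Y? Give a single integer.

20

Checking all 110 ordered pairs for relation 'overlapped-by'; matching pairs in alphabetical order:
(job48, job50): job48 overlapped-by job50 ✓
(job48, job53): job48 overlapped-by job53 ✓
(job49, job48): job49 overlapped-by job48 ✓
(job49, job50): job49 overlapped-by job50 ✓
(job49, job52): job49 overlapped-by job52 ✓
(job49, job53): job49 overlapped-by job53 ✓
(job49, job56): job49 overlapped-by job56 ✓
(job51, job55): job51 overlapped-by job55 ✓
(job52, job48): job52 overlapped-by job48 ✓
(job52, job50): job52 overlapped-by job50 ✓
(job52, job53): job52 overlapped-by job53 ✓
(job52, job56): job52 overlapped-by job56 ✓
(job52, job58): job52 overlapped-by job58 ✓
(job53, job51): job53 overlapped-by job51 ✓
(job53, job55): job53 overlapped-by job55 ✓
(job54, job53): job54 overlapped-by job53 ✓
(job54, job56): job54 overlapped-by job56 ✓
(job56, job50): job56 overlapped-by job50 ✓
(job56, job53): job56 overlapped-by job53 ✓
(job57, job51): job57 overlapped-by job51 ✓
Count: 20.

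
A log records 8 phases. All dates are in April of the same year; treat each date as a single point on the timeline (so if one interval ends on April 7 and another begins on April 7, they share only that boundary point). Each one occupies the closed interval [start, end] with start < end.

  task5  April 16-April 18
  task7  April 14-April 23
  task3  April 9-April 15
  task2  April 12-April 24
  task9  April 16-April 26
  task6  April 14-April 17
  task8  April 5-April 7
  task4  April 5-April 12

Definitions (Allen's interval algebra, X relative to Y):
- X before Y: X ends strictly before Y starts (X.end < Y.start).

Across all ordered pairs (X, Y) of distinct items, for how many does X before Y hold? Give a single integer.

Checking all 56 ordered pairs for relation 'before'; matching pairs in alphabetical order:
(task3, task5): task3 before task5 ✓
(task3, task9): task3 before task9 ✓
(task4, task5): task4 before task5 ✓
(task4, task6): task4 before task6 ✓
(task4, task7): task4 before task7 ✓
(task4, task9): task4 before task9 ✓
(task8, task2): task8 before task2 ✓
(task8, task3): task8 before task3 ✓
(task8, task5): task8 before task5 ✓
(task8, task6): task8 before task6 ✓
(task8, task7): task8 before task7 ✓
(task8, task9): task8 before task9 ✓
Count: 12.

12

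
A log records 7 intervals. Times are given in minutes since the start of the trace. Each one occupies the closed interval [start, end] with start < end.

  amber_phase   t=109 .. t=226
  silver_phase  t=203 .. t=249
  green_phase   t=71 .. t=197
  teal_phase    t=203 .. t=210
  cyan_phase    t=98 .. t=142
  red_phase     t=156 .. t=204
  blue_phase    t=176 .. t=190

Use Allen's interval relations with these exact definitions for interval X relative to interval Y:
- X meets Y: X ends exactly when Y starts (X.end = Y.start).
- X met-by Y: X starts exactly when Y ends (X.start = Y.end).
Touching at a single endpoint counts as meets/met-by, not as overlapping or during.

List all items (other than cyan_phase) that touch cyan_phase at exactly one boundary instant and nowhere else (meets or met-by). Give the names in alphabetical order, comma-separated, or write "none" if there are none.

none

Target cyan_phase = [t=98, t=142].
amber_phase [t=109, t=226] → overlapped-by → no.
blue_phase [t=176, t=190] → after → no.
green_phase [t=71, t=197] → contains → no.
red_phase [t=156, t=204] → after → no.
silver_phase [t=203, t=249] → after → no.
teal_phase [t=203, t=210] → after → no.
Result: none.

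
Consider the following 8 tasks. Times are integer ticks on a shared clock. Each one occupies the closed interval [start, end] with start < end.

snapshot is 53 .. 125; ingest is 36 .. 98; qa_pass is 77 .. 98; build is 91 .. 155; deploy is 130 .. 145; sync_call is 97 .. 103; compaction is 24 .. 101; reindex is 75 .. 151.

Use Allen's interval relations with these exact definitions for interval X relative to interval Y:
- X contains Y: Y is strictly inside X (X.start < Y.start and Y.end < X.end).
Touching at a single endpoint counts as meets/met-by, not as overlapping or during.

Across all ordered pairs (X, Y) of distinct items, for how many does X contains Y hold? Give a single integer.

Checking all 56 ordered pairs for relation 'contains'; matching pairs in alphabetical order:
(build, deploy): build contains deploy ✓
(build, sync_call): build contains sync_call ✓
(compaction, ingest): compaction contains ingest ✓
(compaction, qa_pass): compaction contains qa_pass ✓
(reindex, deploy): reindex contains deploy ✓
(reindex, qa_pass): reindex contains qa_pass ✓
(reindex, sync_call): reindex contains sync_call ✓
(snapshot, qa_pass): snapshot contains qa_pass ✓
(snapshot, sync_call): snapshot contains sync_call ✓
Count: 9.

9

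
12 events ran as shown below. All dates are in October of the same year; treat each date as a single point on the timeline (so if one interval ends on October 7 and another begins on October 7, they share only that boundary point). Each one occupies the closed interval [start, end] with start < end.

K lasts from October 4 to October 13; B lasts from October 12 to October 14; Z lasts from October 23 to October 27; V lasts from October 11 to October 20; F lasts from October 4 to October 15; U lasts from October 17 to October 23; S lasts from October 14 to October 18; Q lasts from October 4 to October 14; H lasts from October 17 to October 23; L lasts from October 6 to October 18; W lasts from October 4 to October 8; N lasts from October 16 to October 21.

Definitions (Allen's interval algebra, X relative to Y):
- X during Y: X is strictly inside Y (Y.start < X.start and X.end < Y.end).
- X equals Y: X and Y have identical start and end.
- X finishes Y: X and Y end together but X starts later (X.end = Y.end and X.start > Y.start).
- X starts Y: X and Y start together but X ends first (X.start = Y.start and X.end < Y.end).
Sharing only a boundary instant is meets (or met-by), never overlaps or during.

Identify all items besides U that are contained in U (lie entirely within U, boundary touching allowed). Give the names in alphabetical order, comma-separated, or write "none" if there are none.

Target U = [October 17, October 23].
B [October 12, October 14] → before → no.
F [October 4, October 15] → before → no.
H [October 17, October 23] → equals → yes.
K [October 4, October 13] → before → no.
L [October 6, October 18] → overlaps → no.
N [October 16, October 21] → overlaps → no.
Q [October 4, October 14] → before → no.
S [October 14, October 18] → overlaps → no.
V [October 11, October 20] → overlaps → no.
W [October 4, October 8] → before → no.
Z [October 23, October 27] → met-by → no.
Result: H.

H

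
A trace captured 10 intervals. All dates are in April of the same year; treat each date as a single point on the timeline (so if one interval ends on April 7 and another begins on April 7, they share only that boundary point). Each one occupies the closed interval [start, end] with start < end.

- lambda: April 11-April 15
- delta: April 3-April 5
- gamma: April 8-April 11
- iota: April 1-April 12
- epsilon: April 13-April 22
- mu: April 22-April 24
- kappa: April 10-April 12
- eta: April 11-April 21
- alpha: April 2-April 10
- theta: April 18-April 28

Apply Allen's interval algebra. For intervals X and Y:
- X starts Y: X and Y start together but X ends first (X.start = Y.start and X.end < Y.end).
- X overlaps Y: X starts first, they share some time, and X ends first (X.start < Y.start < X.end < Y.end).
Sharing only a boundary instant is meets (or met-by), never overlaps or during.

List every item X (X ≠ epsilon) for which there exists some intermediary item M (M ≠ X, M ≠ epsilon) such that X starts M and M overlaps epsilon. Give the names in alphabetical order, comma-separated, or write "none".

Target epsilon = [April 13, April 22].
Intermediaries M with M overlaps epsilon: eta, lambda.
Via eta — items with X starts eta: lambda.
Via lambda — items with X starts lambda: none.
Union: lambda.

lambda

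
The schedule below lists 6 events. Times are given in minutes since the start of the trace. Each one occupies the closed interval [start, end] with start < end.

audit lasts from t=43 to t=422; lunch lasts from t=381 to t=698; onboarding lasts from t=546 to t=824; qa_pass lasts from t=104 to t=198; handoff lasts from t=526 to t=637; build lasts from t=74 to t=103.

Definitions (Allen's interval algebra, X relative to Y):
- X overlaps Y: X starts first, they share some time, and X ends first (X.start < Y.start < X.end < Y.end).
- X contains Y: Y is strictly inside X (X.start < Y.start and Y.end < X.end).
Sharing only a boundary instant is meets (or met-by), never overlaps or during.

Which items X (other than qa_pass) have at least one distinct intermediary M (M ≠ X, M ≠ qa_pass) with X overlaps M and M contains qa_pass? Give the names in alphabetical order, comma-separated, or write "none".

none

Target qa_pass = [t=104, t=198].
Intermediaries M with M contains qa_pass: audit.
Via audit — items with X overlaps audit: none.
Union: none.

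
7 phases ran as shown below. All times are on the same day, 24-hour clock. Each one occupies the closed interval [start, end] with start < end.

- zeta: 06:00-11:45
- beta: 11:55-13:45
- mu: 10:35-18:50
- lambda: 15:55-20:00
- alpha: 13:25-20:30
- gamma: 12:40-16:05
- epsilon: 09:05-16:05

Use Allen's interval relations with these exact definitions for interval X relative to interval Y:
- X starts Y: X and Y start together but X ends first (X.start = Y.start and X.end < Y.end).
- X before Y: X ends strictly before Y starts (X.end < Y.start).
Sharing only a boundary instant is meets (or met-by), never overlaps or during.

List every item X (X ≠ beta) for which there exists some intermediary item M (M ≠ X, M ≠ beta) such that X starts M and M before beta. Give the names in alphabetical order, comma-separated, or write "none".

none

Target beta = [11:55, 13:45].
Intermediaries M with M before beta: zeta.
Via zeta — items with X starts zeta: none.
Union: none.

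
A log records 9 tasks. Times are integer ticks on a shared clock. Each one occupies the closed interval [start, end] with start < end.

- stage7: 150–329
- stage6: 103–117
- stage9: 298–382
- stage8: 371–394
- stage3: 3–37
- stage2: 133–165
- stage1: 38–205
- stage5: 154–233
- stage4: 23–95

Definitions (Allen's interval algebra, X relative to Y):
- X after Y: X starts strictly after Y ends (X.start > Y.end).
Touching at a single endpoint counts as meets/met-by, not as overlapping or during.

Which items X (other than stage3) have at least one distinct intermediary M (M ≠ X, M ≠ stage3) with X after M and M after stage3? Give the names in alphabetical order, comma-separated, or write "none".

Target stage3 = [3, 37].
Intermediaries M with M after stage3: stage1, stage2, stage5, stage6, stage7, stage8, stage9.
Via stage1 — items with X after stage1: stage8, stage9.
Via stage2 — items with X after stage2: stage8, stage9.
Via stage5 — items with X after stage5: stage8, stage9.
Via stage6 — items with X after stage6: stage2, stage5, stage7, stage8, stage9.
Via stage7 — items with X after stage7: stage8.
Via stage8 — items with X after stage8: none.
Via stage9 — items with X after stage9: none.
Union: stage2, stage5, stage7, stage8, stage9.

stage2, stage5, stage7, stage8, stage9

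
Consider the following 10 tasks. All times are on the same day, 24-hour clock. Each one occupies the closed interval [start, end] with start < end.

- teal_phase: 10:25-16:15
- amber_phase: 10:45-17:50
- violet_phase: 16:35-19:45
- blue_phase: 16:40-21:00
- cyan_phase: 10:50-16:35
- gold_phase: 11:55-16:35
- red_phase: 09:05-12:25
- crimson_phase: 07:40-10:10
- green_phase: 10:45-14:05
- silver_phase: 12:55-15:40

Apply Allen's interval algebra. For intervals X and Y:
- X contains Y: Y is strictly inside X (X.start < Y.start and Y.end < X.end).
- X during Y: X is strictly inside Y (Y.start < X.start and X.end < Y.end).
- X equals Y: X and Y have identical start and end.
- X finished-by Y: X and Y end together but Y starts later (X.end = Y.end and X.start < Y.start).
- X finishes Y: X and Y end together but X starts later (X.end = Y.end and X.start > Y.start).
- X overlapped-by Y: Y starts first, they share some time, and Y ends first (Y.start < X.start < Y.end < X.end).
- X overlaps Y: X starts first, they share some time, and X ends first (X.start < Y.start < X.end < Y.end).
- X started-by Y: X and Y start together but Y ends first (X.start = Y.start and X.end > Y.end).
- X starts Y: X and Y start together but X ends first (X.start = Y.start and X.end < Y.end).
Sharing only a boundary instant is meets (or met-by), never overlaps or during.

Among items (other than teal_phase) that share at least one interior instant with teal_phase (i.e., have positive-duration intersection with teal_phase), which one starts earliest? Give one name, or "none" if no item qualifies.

red_phase

Target teal_phase = [10:25, 16:15].
amber_phase [10:45, 17:50] → overlapped-by → candidate.
blue_phase [16:40, 21:00] → after → excluded.
crimson_phase [07:40, 10:10] → before → excluded.
cyan_phase [10:50, 16:35] → overlapped-by → candidate.
gold_phase [11:55, 16:35] → overlapped-by → candidate.
green_phase [10:45, 14:05] → during → candidate.
red_phase [09:05, 12:25] → overlaps → candidate.
silver_phase [12:55, 15:40] → during → candidate.
violet_phase [16:35, 19:45] → after → excluded.
Among candidates, earliest start is 09:05 → red_phase.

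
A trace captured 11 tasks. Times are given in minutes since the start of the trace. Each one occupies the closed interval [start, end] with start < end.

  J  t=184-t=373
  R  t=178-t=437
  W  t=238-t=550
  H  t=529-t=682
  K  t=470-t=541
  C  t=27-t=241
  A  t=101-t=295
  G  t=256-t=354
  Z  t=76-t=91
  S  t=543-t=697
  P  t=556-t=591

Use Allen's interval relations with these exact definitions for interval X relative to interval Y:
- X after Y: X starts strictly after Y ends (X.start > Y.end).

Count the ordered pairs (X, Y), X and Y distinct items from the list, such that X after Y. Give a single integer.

33

Checking all 110 ordered pairs for relation 'after'; matching pairs in alphabetical order:
(A, Z): A after Z ✓
(G, C): G after C ✓
(G, Z): G after Z ✓
(H, A): H after A ✓
(H, C): H after C ✓
(H, G): H after G ✓
(H, J): H after J ✓
(H, R): H after R ✓
(H, Z): H after Z ✓
(J, Z): J after Z ✓
(K, A): K after A ✓
(K, C): K after C ✓
(K, G): K after G ✓
(K, J): K after J ✓
(K, R): K after R ✓
(K, Z): K after Z ✓
(P, A): P after A ✓
(P, C): P after C ✓
(P, G): P after G ✓
(P, J): P after J ✓
(P, K): P after K ✓
(P, R): P after R ✓
(P, W): P after W ✓
(P, Z): P after Z ✓
... plus 9 further pairs not listed.
Count: 33.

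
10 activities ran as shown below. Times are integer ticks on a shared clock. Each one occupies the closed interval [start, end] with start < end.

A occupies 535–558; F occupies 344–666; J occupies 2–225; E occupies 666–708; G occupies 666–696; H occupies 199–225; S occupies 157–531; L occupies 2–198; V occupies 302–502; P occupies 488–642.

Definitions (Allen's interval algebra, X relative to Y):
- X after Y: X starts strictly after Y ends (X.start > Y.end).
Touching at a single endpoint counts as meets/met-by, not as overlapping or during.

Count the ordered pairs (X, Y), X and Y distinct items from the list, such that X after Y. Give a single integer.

Checking all 90 ordered pairs for relation 'after'; matching pairs in alphabetical order:
(A, H): A after H ✓
(A, J): A after J ✓
(A, L): A after L ✓
(A, S): A after S ✓
(A, V): A after V ✓
(E, A): E after A ✓
(E, H): E after H ✓
(E, J): E after J ✓
(E, L): E after L ✓
(E, P): E after P ✓
(E, S): E after S ✓
(E, V): E after V ✓
(F, H): F after H ✓
(F, J): F after J ✓
(F, L): F after L ✓
(G, A): G after A ✓
(G, H): G after H ✓
(G, J): G after J ✓
(G, L): G after L ✓
(G, P): G after P ✓
(G, S): G after S ✓
(G, V): G after V ✓
(H, L): H after L ✓
(P, H): P after H ✓
... plus 5 further pairs not listed.
Count: 29.

29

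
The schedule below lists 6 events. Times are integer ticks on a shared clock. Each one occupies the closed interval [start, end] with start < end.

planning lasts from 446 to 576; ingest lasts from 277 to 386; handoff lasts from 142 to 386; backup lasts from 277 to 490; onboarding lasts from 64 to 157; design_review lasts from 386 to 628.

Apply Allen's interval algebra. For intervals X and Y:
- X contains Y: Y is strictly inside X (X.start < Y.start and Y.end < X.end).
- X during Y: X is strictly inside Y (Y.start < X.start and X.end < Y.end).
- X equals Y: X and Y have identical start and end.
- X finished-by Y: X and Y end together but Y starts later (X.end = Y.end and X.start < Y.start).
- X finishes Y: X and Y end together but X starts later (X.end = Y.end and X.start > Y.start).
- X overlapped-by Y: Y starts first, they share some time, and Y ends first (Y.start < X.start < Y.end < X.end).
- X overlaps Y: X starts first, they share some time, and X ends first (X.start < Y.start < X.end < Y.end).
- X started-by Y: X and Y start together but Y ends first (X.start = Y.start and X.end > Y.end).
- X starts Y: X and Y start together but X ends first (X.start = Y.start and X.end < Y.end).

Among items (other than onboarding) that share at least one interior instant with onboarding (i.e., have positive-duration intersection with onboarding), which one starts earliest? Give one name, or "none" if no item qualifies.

handoff

Target onboarding = [64, 157].
backup [277, 490] → after → excluded.
design_review [386, 628] → after → excluded.
handoff [142, 386] → overlapped-by → candidate.
ingest [277, 386] → after → excluded.
planning [446, 576] → after → excluded.
Among candidates, earliest start is 142 → handoff.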